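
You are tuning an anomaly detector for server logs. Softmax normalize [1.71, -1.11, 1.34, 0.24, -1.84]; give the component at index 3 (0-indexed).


Exponentials: e^1.71=5.529, e^-1.11=0.3296, e^1.34=3.819, e^0.24=1.2712, e^-1.84=0.1588
Sum = 11.1076
Softmax = [0.4978, 0.0297, 0.3438, 0.1144, 0.0143]
p[3] = 1.2712/11.1076 = 0.1144

0.1144


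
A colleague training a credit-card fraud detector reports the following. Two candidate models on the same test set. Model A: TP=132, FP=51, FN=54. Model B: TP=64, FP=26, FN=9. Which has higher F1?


Model A: P=132/183=0.7213, R=132/186=0.7097, F1=2PR/(P+R)=2TP/(2TP+FP+FN)=264/369=0.7154
Model B: P=64/90=0.7111, R=64/73=0.8767, F1=2PR/(P+R)=2TP/(2TP+FP+FN)=128/163=0.7853
0.7154 < 0.7853 → Model B

Model B


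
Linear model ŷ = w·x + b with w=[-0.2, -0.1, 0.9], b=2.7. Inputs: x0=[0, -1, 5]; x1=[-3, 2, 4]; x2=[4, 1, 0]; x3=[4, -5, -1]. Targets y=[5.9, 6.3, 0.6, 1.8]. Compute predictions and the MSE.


ŷ0 = (-0.2)·(0) + (-0.1)·(-1) + (0.9)·(5) + 2.7 = 7.3
ŷ1 = (-0.2)·(-3) + (-0.1)·(2) + (0.9)·(4) + 2.7 = 6.7
ŷ2 = (-0.2)·(4) + (-0.1)·(1) + (0.9)·(0) + 2.7 = 1.8
ŷ3 = (-0.2)·(4) + (-0.1)·(-5) + (0.9)·(-1) + 2.7 = 1.5
errors² = [1.96, 0.16, 1.44, 0.09]
MSE = 3.6500/4 = 0.9125

0.9125


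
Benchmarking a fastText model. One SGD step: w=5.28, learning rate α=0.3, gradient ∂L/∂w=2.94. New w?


w_new = w - α·∇
= 5.28 - 0.3·2.94
= 5.28 - 0.882
= 4.398

4.398


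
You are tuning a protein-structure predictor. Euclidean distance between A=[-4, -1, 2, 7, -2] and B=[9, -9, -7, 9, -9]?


d = √((-4-9)² + (-1+ 9)² + (2+ 7)² + (7-9)² + (-2+ 9)²)
  = √(169 + 64 + 81 + 4 + 49)
  = √367 = 19.1572

19.1572


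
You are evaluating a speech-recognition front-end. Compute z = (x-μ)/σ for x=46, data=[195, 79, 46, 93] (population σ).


μ = 103.25, σ = 55.6524
z = (46 - 103.25)/55.6524 = -1.0287

-1.0287


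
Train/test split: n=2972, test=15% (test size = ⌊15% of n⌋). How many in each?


Test = ⌊2972·15/100⌋ = 445
Train = 2972 - 445 = 2527

Train: 2527, Test: 445


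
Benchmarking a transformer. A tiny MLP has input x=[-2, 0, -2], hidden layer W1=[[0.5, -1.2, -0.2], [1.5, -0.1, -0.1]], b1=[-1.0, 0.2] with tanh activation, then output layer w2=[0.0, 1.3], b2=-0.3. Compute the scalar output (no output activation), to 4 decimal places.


z1[0] = (0.5)·(-2) + (-1.2)·(0) + (-0.2)·(-2) - 1.0 = -1.6
z1[1] = (1.5)·(-2) + (-0.1)·(0) + (-0.1)·(-2) + 0.2 = -2.6
h = tanh(z1) = [-0.9217, -0.989]
output = (0.0)·(-0.9217) + (1.3)·(-0.989) - 0.3 = -1.5857

-1.5857


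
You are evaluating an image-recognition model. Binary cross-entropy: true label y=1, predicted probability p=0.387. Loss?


BCE = -[y·ln(p) + (1-y)·ln(1-p)]
= -1·ln(0.387) - 0
= -ln(0.387) = 0.9493

0.9493


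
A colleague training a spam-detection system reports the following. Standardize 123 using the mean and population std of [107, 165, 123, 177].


μ = 143, σ = 28.8791
z = (123 - 143)/28.8791 = -0.6925

-0.6925


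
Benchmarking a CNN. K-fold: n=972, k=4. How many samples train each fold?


Fold size = 972/4 = 243
Training per fold = 972 - 243 = 729

729


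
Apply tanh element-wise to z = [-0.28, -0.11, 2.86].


tanh(-0.28) = -0.2729
tanh(-0.11) = -0.1096
tanh(2.86) = 0.9935
result = [-0.2729, -0.1096, 0.9935]

[-0.2729, -0.1096, 0.9935]


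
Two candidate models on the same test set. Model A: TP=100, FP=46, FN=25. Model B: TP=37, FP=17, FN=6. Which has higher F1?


Model A: P=100/146=0.6849, R=100/125=0.8, F1=2PR/(P+R)=2TP/(2TP+FP+FN)=200/271=0.738
Model B: P=37/54=0.6852, R=37/43=0.8605, F1=2PR/(P+R)=2TP/(2TP+FP+FN)=74/97=0.7629
0.738 < 0.7629 → Model B

Model B


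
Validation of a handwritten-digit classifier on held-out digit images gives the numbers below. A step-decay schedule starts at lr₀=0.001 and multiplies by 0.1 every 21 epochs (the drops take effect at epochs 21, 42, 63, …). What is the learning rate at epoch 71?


n_drops = ⌊71/21⌋ = 3
lr = 0.001·0.1^3 = 0.001·0.001 = 0.000001

0.000001


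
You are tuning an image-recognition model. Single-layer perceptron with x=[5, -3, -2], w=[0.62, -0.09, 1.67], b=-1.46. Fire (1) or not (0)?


z = (5)·(0.62) + (-3)·(-0.09) + (-2)·(1.67) - 1.46
  = -1.43
step(z) = 0 (z<0)

0


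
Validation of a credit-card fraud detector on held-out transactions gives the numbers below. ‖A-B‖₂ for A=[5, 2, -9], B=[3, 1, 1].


d = √((5-3)² + (2-1)² + (-9-1)²)
  = √(4 + 1 + 100)
  = √105 = 10.247

10.247


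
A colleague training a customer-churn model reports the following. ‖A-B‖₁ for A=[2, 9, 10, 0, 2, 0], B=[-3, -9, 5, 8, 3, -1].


d = |2+ 3| + |9+ 9| + |10-5| + |0-8| + |2-3| + |0+ 1|
  = 5 + 18 + 5 + 8 + 1 + 1
  = 38

38


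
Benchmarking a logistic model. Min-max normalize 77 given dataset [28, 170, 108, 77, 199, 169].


min=28, max=199
(77-28)/(199-28) = 49/171 = 0.2865

0.2865


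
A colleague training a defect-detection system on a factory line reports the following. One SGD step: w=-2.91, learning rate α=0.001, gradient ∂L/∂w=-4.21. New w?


w_new = w - α·∇
= -2.91 - 0.001·-4.21
= -2.91 + 0.00421
= -2.90579

-2.90579


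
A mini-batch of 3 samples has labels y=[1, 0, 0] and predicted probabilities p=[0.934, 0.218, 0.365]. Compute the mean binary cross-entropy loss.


L[0] = -ln(0.934) = 0.0683
L[1] = -ln(1-0.218) = -ln(0.782) = 0.2459
L[2] = -ln(1-0.365) = -ln(0.635) = 0.4541
mean = (0.0683 + 0.2459 + 0.4541)/3 = 0.2561

0.2561


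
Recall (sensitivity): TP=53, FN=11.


Recall = TP/(TP+FN)
= 53/(53+11)
= 53/64 = 82.81%

82.81%


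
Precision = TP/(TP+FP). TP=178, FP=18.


Precision = TP/(TP+FP)
= 178/(178+18)
= 178/196 = 90.82%

90.82%


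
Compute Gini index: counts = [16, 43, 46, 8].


Probabilities: [16/113, 43/113, 46/113, 8/113] ≈ [0.1416, 0.3805, 0.4071, 0.0708]
Σpᵢ² = (256 + 1849 + 2116 + 64)/113² = 4285/12769
Gini = 1 - Σpᵢ² = 1 - 4285/12769 = 0.6644

0.6644


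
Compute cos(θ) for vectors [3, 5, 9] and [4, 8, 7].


A·B = 3·4 + 5·8 + 9·7 = 115
‖A‖ = √115 = 10.7238, ‖B‖ = √129 = 11.3578
cos = 115/(√115·√129) = 115/√14835 = 0.9442

0.9442


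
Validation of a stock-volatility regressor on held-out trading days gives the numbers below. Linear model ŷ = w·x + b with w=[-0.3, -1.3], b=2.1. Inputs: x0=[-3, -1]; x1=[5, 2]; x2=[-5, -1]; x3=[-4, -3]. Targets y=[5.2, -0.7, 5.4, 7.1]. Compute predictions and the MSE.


ŷ0 = (-0.3)·(-3) + (-1.3)·(-1) + 2.1 = 4.3
ŷ1 = (-0.3)·(5) + (-1.3)·(2) + 2.1 = -2.0
ŷ2 = (-0.3)·(-5) + (-1.3)·(-1) + 2.1 = 4.9
ŷ3 = (-0.3)·(-4) + (-1.3)·(-3) + 2.1 = 7.2
errors² = [0.81, 1.69, 0.25, 0.01]
MSE = 2.7600/4 = 0.69

0.69


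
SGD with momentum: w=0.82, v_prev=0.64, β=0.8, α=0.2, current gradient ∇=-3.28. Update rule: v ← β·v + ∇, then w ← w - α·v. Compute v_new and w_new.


v_new = 0.8·0.64 - 3.28 = 0.512 - 3.28 = -2.768
w_new = 0.82 - 0.2·-2.768 = 0.82 + 0.5536 = 1.3736

v_new=-2.768, w_new=1.3736


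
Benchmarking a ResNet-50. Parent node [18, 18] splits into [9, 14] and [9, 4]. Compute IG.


Parent = [18, 18], H_parent = 1
H_left = 0.9656 (n=23), H_right = 0.8905 (n=13)
H_children = (23/36)·0.9656 + (13/36)·0.8905 = 0.9385
IG = 1 - 0.9385 = 0.0615

0.0615


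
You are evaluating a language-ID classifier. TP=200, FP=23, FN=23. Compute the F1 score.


Precision = 200/223 = 0.8969
Recall = 200/223 = 0.8969
F1 = 2·P·R/(P+R) = 2·TP/(2·TP+FP+FN) = 400/(400+23+23) = 400/446 = 0.8969

0.8969


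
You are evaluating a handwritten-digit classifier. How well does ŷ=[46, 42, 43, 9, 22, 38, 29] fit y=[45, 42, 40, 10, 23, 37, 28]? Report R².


ȳ = 32.1429
SS_res = Σ(y-ŷ)² = 14
SS_tot = Σ(y-ȳ)² = 938.86
R² = 1 - SS_res/SS_tot = 1 - 0.0149 = 0.9851

0.9851


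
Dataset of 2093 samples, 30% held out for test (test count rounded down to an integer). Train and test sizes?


Test = ⌊2093·30/100⌋ = 627
Train = 2093 - 627 = 1466

Train: 1466, Test: 627


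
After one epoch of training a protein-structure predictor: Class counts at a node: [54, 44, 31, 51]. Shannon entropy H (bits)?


Probabilities: [54/180, 44/180, 31/180, 51/180] ≈ [0.3, 0.2444, 0.1722, 0.2833]
H = -((54/180)·log₂(54/180) + (44/180)·log₂(44/180) + (31/180)·log₂(31/180) + (51/180)·log₂(51/180))
  = 1.9704 bits

1.9704 bits


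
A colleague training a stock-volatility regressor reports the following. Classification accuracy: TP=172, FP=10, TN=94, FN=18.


Accuracy = (TP+TN)/(TP+TN+FP+FN)
= (172+94)/(294)
= 266/294 = 90.48%

90.48%


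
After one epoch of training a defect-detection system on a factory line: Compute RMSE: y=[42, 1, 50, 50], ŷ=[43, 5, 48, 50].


MSE = 21/4 = 5.25
RMSE = √(21/4) = 2.2913

2.2913


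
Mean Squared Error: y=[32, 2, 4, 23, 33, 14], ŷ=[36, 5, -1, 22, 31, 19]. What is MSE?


Squared errors: (32-36)²=16, (2-5)²=9, (4+ 1)²=25, (23-22)²=1, (33-31)²=4, (14-19)²=25
Sum = 80
MSE = 80/6 = 40/3

40/3


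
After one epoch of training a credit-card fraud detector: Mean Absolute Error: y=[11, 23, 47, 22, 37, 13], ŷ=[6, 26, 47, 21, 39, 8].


Absolute errors: |11-6|=5, |23-26|=3, |47-47|=0, |22-21|=1, |37-39|=2, |13-8|=5
Sum = 16
MAE = 16/6 = 8/3

8/3


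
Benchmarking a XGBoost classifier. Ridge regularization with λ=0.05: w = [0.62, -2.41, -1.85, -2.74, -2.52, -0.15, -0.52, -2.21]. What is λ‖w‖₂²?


‖w‖₂² = (0.62)² + (-2.41)² + (-1.85)² + (-2.74)² + (-2.52)² + (-0.15)² + (-0.52)² + (-2.21)²
     = 0.3844 + 5.8081 + 3.4225 + 7.5076 + 6.3504 + 0.0225 + 0.2704 + 4.8841
     = 28.65
λ·‖w‖₂² = 0.05·28.65 = 1.4325

1.4325


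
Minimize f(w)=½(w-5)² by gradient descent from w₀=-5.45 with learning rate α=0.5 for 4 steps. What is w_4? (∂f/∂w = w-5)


step 1: grad = -5.45-5 = -10.45; w = -5.45 - 0.5·(-10.45) = -0.225
step 2: grad = -0.225-5 = -5.225; w = -0.225 - 0.5·(-5.225) = 2.3875
step 3: grad = 2.3875-5 = -2.6125; w = 2.3875 - 0.5·(-2.6125) = 3.69375
step 4: grad = 3.69375-5 = -1.30625; w = 3.69375 - 0.5·(-1.30625) = 4.346875

4.346875


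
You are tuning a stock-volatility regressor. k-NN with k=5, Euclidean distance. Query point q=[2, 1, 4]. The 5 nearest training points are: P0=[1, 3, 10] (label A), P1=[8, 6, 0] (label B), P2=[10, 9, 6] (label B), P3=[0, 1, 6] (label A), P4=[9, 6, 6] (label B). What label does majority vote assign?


d(q,P0) = 6.4031  (label A)
d(q,P1) = 8.775  (label B)
d(q,P2) = 11.4891  (label B)
d(q,P3) = 2.8284  (label A)
d(q,P4) = 8.8318  (label B)
Votes: A=2, B=3
Majority → B

B


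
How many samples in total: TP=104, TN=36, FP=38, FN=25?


Total = TP + TN + FP + FN
= 104 + 36 + 38 + 25
= 203
(Predicted positive: 142, predicted negative: 61)

203


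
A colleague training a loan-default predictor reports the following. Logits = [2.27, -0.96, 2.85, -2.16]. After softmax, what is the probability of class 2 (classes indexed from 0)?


Exponentials: e^2.27=9.6794, e^-0.96=0.3829, e^2.85=17.2878, e^-2.16=0.1153
Sum = 27.4654
Softmax = [0.3524, 0.0139, 0.6294, 0.0042]
p[2] = 17.2878/27.4654 = 0.6294

0.6294


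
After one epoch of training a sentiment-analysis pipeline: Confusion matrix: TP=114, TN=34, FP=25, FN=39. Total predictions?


Total = TP + TN + FP + FN
= 114 + 34 + 25 + 39
= 212
(Predicted positive: 139, predicted negative: 73)

212


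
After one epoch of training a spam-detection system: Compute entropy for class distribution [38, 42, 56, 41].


Probabilities: [38/177, 42/177, 56/177, 41/177] ≈ [0.2147, 0.2373, 0.3164, 0.2316]
H = -((38/177)·log₂(38/177) + (42/177)·log₂(42/177) + (56/177)·log₂(56/177) + (41/177)·log₂(41/177))
  = 1.983 bits

1.983 bits


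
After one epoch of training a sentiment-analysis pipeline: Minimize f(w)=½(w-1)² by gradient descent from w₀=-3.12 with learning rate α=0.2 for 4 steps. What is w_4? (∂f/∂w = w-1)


step 1: grad = -3.12-1 = -4.12; w = -3.12 - 0.2·(-4.12) = -2.296
step 2: grad = -2.296-1 = -3.296; w = -2.296 - 0.2·(-3.296) = -1.6368
step 3: grad = -1.6368-1 = -2.6368; w = -1.6368 - 0.2·(-2.6368) = -1.10944
step 4: grad = -1.10944-1 = -2.10944; w = -1.10944 - 0.2·(-2.10944) = -0.687552

-0.687552


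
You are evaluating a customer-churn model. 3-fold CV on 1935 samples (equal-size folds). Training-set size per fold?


Fold size = 1935/3 = 645
Training per fold = 1935 - 645 = 1290

1290


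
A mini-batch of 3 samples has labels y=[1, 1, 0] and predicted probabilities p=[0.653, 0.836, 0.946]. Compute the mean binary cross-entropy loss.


L[0] = -ln(0.653) = 0.4262
L[1] = -ln(0.836) = 0.1791
L[2] = -ln(1-0.946) = -ln(0.054) = 2.9188
mean = (0.4262 + 0.1791 + 2.9188)/3 = 1.1747

1.1747


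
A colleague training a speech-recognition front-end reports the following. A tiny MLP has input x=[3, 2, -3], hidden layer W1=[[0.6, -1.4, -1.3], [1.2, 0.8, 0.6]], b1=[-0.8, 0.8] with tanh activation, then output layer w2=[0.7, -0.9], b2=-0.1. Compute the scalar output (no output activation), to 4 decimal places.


z1[0] = (0.6)·(3) + (-1.4)·(2) + (-1.3)·(-3) - 0.8 = 2.1
z1[1] = (1.2)·(3) + (0.8)·(2) + (0.6)·(-3) + 0.8 = 4.2
h = tanh(z1) = [0.9705, 0.9996]
output = (0.7)·(0.9705) + (-0.9)·(0.9996) - 0.1 = -0.3203

-0.3203


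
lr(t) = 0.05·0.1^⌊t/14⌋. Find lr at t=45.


n_drops = ⌊45/14⌋ = 3
lr = 0.05·0.1^3 = 0.05·0.001 = 0.00005

0.00005


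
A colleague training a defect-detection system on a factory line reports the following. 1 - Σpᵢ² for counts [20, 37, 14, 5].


Probabilities: [20/76, 37/76, 14/76, 5/76] ≈ [0.2632, 0.4868, 0.1842, 0.0658]
Σpᵢ² = (400 + 1369 + 196 + 25)/76² = 1990/5776
Gini = 1 - Σpᵢ² = 1 - 1990/5776 = 0.6555

0.6555


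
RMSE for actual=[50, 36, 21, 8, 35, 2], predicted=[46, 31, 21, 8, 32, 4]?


MSE = 54/6 = 9
RMSE = √(54/6) = 3.0

3.0


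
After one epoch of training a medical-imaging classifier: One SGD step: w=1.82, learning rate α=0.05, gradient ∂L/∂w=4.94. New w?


w_new = w - α·∇
= 1.82 - 0.05·4.94
= 1.82 - 0.247
= 1.573

1.573


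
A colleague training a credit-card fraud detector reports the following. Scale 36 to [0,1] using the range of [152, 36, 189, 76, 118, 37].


min=36, max=189
(36-36)/(189-36) = 0/153 = 0.0

0.0


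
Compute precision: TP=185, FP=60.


Precision = TP/(TP+FP)
= 185/(185+60)
= 185/245 = 75.51%

75.51%


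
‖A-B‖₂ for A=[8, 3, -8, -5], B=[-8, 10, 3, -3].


d = √((8+ 8)² + (3-10)² + (-8-3)² + (-5+ 3)²)
  = √(256 + 49 + 121 + 4)
  = √430 = 20.7364

20.7364


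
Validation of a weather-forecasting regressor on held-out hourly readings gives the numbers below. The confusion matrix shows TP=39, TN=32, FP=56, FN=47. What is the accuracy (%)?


Accuracy = (TP+TN)/(TP+TN+FP+FN)
= (39+32)/(174)
= 71/174 = 40.8%

40.8%


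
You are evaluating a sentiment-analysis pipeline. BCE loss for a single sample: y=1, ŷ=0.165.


BCE = -[y·ln(p) + (1-y)·ln(1-p)]
= -1·ln(0.165) - 0
= -ln(0.165) = 1.8018

1.8018


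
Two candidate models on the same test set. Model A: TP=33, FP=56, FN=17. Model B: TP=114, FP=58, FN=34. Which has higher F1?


Model A: P=33/89=0.3708, R=33/50=0.66, F1=2PR/(P+R)=2TP/(2TP+FP+FN)=66/139=0.4748
Model B: P=114/172=0.6628, R=114/148=0.7703, F1=2PR/(P+R)=2TP/(2TP+FP+FN)=228/320=0.7125
0.4748 < 0.7125 → Model B

Model B


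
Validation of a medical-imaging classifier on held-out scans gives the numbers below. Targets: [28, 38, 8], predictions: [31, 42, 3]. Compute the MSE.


Squared errors: (28-31)²=9, (38-42)²=16, (8-3)²=25
Sum = 50
MSE = 50/3 = 50/3

50/3


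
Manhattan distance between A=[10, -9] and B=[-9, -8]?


d = |10+ 9| + |-9+ 8|
  = 19 + 1
  = 20

20


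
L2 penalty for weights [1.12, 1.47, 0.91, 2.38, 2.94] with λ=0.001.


‖w‖₂² = (1.12)² + (1.47)² + (0.91)² + (2.38)² + (2.94)²
     = 1.2544 + 2.1609 + 0.8281 + 5.6644 + 8.6436
     = 18.5514
λ·‖w‖₂² = 0.001·18.5514 = 0.018551

0.018551


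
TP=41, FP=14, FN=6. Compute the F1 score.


Precision = 41/55 = 0.7455
Recall = 41/47 = 0.8723
F1 = 2·P·R/(P+R) = 2·TP/(2·TP+FP+FN) = 82/(82+14+6) = 82/102 = 0.8039

0.8039


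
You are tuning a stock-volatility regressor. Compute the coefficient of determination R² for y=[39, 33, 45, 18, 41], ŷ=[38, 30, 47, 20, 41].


ȳ = 35.2
SS_res = Σ(y-ŷ)² = 18
SS_tot = Σ(y-ȳ)² = 444.8
R² = 1 - SS_res/SS_tot = 1 - 0.0405 = 0.9595

0.9595


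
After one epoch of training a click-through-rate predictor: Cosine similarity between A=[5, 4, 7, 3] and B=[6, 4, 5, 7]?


A·B = 5·6 + 4·4 + 7·5 + 3·7 = 102
‖A‖ = √99 = 9.9499, ‖B‖ = √126 = 11.225
cos = 102/(√99·√126) = 102/√12474 = 0.9133

0.9133


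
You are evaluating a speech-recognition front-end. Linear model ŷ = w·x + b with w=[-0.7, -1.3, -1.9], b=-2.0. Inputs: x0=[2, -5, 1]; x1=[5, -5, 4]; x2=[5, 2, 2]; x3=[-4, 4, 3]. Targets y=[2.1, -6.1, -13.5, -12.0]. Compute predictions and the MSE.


ŷ0 = (-0.7)·(2) + (-1.3)·(-5) + (-1.9)·(1) - 2.0 = 1.2
ŷ1 = (-0.7)·(5) + (-1.3)·(-5) + (-1.9)·(4) - 2.0 = -6.6
ŷ2 = (-0.7)·(5) + (-1.3)·(2) + (-1.9)·(2) - 2.0 = -11.9
ŷ3 = (-0.7)·(-4) + (-1.3)·(4) + (-1.9)·(3) - 2.0 = -10.1
errors² = [0.81, 0.25, 2.56, 3.61]
MSE = 7.2300/4 = 1.8075

1.8075


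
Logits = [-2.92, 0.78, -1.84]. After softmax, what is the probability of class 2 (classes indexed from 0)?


Exponentials: e^-2.92=0.0539, e^0.78=2.1815, e^-1.84=0.1588
Sum = 2.3942
Softmax = [0.0225, 0.9111, 0.0663]
p[2] = 0.1588/2.3942 = 0.0663

0.0663


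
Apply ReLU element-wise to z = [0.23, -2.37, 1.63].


ReLU(0.23) = max(0, 0.23) = 0.23
ReLU(-2.37) = max(0, -2.37) = 0.0
ReLU(1.63) = max(0, 1.63) = 1.63
result = [0.23, 0.0, 1.63]

[0.23, 0.0, 1.63]


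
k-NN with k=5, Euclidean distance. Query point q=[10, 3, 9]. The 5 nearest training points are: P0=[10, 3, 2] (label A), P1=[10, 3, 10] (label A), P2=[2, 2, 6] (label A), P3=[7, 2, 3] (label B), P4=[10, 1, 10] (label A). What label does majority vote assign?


d(q,P0) = 7.0  (label A)
d(q,P1) = 1.0  (label A)
d(q,P2) = 8.6023  (label A)
d(q,P3) = 6.7823  (label B)
d(q,P4) = 2.2361  (label A)
Votes: A=4, B=1
Majority → A

A


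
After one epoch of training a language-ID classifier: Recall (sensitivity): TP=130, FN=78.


Recall = TP/(TP+FN)
= 130/(130+78)
= 130/208 = 62.5%

62.5%


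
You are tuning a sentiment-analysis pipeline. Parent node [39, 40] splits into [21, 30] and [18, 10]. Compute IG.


Parent = [39, 40], H_parent = 0.9999
H_left = 0.9774 (n=51), H_right = 0.9403 (n=28)
H_children = (51/79)·0.9774 + (28/79)·0.9403 = 0.9643
IG = 0.9999 - 0.9643 = 0.0356

0.0356


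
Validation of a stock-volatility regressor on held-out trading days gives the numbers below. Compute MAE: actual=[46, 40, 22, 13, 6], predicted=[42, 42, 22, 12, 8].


Absolute errors: |46-42|=4, |40-42|=2, |22-22|=0, |13-12|=1, |6-8|=2
Sum = 9
MAE = 9/5 = 9/5

9/5


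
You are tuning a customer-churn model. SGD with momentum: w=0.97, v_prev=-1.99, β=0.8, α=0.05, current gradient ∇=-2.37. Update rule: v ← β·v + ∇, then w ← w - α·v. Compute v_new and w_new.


v_new = 0.8·-1.99 - 2.37 = -1.592 - 2.37 = -3.962
w_new = 0.97 - 0.05·-3.962 = 0.97 + 0.1981 = 1.1681

v_new=-3.962, w_new=1.1681


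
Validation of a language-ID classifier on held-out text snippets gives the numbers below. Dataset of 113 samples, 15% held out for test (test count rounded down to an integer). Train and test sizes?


Test = ⌊113·15/100⌋ = 16
Train = 113 - 16 = 97

Train: 97, Test: 16


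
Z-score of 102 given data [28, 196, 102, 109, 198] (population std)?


μ = 126.6, σ = 64.1112
z = (102 - 126.6)/64.1112 = -0.3837

-0.3837


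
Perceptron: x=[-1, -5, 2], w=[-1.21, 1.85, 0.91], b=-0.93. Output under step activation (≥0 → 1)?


z = (-1)·(-1.21) + (-5)·(1.85) + (2)·(0.91) - 0.93
  = -7.15
step(z) = 0 (z<0)

0


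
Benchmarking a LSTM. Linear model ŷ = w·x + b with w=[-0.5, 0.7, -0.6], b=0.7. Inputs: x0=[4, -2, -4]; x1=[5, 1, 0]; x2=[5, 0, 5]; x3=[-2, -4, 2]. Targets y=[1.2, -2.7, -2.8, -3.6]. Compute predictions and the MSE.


ŷ0 = (-0.5)·(4) + (0.7)·(-2) + (-0.6)·(-4) + 0.7 = -0.3
ŷ1 = (-0.5)·(5) + (0.7)·(1) + (-0.6)·(0) + 0.7 = -1.1
ŷ2 = (-0.5)·(5) + (0.7)·(0) + (-0.6)·(5) + 0.7 = -4.8
ŷ3 = (-0.5)·(-2) + (0.7)·(-4) + (-0.6)·(2) + 0.7 = -2.3
errors² = [2.25, 2.56, 4.0, 1.69]
MSE = 10.5000/4 = 2.625

2.625


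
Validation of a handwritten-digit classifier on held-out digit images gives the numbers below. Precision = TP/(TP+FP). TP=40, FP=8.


Precision = TP/(TP+FP)
= 40/(40+8)
= 40/48 = 83.33%

83.33%


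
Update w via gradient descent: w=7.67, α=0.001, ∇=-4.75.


w_new = w - α·∇
= 7.67 - 0.001·-4.75
= 7.67 + 0.00475
= 7.67475

7.67475


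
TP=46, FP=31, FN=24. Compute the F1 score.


Precision = 46/77 = 0.5974
Recall = 46/70 = 0.6571
F1 = 2·P·R/(P+R) = 2·TP/(2·TP+FP+FN) = 92/(92+31+24) = 92/147 = 0.6259

0.6259


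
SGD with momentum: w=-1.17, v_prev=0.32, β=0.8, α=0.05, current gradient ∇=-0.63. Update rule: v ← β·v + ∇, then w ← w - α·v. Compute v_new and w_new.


v_new = 0.8·0.32 - 0.63 = 0.256 - 0.63 = -0.374
w_new = -1.17 - 0.05·-0.374 = -1.17 + 0.0187 = -1.1513

v_new=-0.374, w_new=-1.1513


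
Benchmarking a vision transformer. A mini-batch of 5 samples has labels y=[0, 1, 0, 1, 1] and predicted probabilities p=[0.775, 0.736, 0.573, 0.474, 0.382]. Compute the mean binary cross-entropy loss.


L[0] = -ln(1-0.775) = -ln(0.225) = 1.4917
L[1] = -ln(0.736) = 0.3065
L[2] = -ln(1-0.573) = -ln(0.427) = 0.851
L[3] = -ln(0.474) = 0.7465
L[4] = -ln(0.382) = 0.9623
mean = (1.4917 + 0.3065 + 0.851 + 0.7465 + 0.9623)/5 = 0.8716

0.8716


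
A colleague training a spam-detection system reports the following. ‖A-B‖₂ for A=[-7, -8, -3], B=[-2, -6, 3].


d = √((-7+ 2)² + (-8+ 6)² + (-3-3)²)
  = √(25 + 4 + 36)
  = √65 = 8.0623

8.0623


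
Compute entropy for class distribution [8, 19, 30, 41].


Probabilities: [8/98, 19/98, 30/98, 41/98] ≈ [0.0816, 0.1939, 0.3061, 0.4184]
H = -((8/98)·log₂(8/98) + (19/98)·log₂(19/98) + (30/98)·log₂(30/98) + (41/98)·log₂(41/98))
  = 1.8027 bits

1.8027 bits


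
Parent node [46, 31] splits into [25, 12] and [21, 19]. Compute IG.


Parent = [46, 31], H_parent = 0.9724
H_left = 0.909 (n=37), H_right = 0.9982 (n=40)
H_children = (37/77)·0.909 + (40/77)·0.9982 = 0.9553
IG = 0.9724 - 0.9553 = 0.0171

0.0171


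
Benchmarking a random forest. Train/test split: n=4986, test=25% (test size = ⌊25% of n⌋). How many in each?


Test = ⌊4986·25/100⌋ = 1246
Train = 4986 - 1246 = 3740

Train: 3740, Test: 1246


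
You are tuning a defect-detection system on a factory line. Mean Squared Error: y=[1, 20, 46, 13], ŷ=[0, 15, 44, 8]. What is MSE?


Squared errors: (1-0)²=1, (20-15)²=25, (46-44)²=4, (13-8)²=25
Sum = 55
MSE = 55/4 = 55/4

55/4


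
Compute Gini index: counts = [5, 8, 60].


Probabilities: [5/73, 8/73, 60/73] ≈ [0.0685, 0.1096, 0.8219]
Σpᵢ² = (25 + 64 + 3600)/73² = 3689/5329
Gini = 1 - Σpᵢ² = 1 - 3689/5329 = 0.3078

0.3078


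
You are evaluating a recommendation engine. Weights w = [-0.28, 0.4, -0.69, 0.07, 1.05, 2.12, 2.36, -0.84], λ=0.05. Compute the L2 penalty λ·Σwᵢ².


‖w‖₂² = (-0.28)² + (0.4)² + (-0.69)² + (0.07)² + (1.05)² + (2.12)² + (2.36)² + (-0.84)²
     = 0.0784 + 0.16 + 0.4761 + 0.0049 + 1.1025 + 4.4944 + 5.5696 + 0.7056
     = 12.5915
λ·‖w‖₂² = 0.05·12.5915 = 0.629575

0.629575


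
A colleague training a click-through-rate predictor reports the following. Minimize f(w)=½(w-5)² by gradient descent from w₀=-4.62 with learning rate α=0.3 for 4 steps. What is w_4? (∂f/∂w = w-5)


step 1: grad = -4.62-5 = -9.62; w = -4.62 - 0.3·(-9.62) = -1.734
step 2: grad = -1.734-5 = -6.734; w = -1.734 - 0.3·(-6.734) = 0.2862
step 3: grad = 0.2862-5 = -4.7138; w = 0.2862 - 0.3·(-4.7138) = 1.70034
step 4: grad = 1.70034-5 = -3.29966; w = 1.70034 - 0.3·(-3.29966) = 2.690238

2.690238


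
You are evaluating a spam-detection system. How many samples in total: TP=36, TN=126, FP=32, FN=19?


Total = TP + TN + FP + FN
= 36 + 126 + 32 + 19
= 213
(Predicted positive: 68, predicted negative: 145)

213


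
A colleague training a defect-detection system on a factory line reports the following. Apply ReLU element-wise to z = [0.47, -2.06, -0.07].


ReLU(0.47) = max(0, 0.47) = 0.47
ReLU(-2.06) = max(0, -2.06) = 0.0
ReLU(-0.07) = max(0, -0.07) = 0.0
result = [0.47, 0.0, 0.0]

[0.47, 0.0, 0.0]


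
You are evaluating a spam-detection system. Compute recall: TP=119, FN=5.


Recall = TP/(TP+FN)
= 119/(119+5)
= 119/124 = 95.97%

95.97%


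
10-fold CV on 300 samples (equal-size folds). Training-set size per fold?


Fold size = 300/10 = 30
Training per fold = 300 - 30 = 270

270


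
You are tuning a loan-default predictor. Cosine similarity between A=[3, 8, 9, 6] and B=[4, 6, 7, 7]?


A·B = 3·4 + 8·6 + 9·7 + 6·7 = 165
‖A‖ = √190 = 13.784, ‖B‖ = √150 = 12.2474
cos = 165/(√190·√150) = 165/√28500 = 0.9774

0.9774


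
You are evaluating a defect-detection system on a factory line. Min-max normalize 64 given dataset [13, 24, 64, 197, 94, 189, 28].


min=13, max=197
(64-13)/(197-13) = 51/184 = 0.2772

0.2772


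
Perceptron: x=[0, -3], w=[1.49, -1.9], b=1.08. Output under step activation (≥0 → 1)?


z = (0)·(1.49) + (-3)·(-1.9) + 1.08
  = 6.78
step(z) = 1 (z≥0)

1


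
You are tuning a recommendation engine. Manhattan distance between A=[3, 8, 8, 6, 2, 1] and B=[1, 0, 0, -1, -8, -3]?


d = |3-1| + |8-0| + |8-0| + |6+ 1| + |2+ 8| + |1+ 3|
  = 2 + 8 + 8 + 7 + 10 + 4
  = 39

39


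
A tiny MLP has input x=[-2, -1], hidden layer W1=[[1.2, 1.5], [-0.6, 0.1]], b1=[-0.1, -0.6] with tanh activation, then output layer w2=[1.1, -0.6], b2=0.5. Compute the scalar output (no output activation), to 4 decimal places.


z1[0] = (1.2)·(-2) + (1.5)·(-1) - 0.1 = -4.0
z1[1] = (-0.6)·(-2) + (0.1)·(-1) - 0.6 = 0.5
h = tanh(z1) = [-0.9993, 0.4621]
output = (1.1)·(-0.9993) + (-0.6)·(0.4621) + 0.5 = -0.8765

-0.8765


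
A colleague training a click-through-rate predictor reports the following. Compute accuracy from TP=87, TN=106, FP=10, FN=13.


Accuracy = (TP+TN)/(TP+TN+FP+FN)
= (87+106)/(216)
= 193/216 = 89.35%

89.35%


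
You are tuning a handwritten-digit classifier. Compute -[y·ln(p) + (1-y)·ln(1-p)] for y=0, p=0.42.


BCE = -[y·ln(p) + (1-y)·ln(1-p)]
= -0 - 1·ln(1-0.42)
= -ln(0.58) = 0.5447

0.5447


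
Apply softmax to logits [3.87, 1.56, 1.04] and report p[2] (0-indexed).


Exponentials: e^3.87=47.9424, e^1.56=4.7588, e^1.04=2.8292
Sum = 55.5304
Softmax = [0.8634, 0.0857, 0.0509]
p[2] = 2.8292/55.5304 = 0.0509

0.0509


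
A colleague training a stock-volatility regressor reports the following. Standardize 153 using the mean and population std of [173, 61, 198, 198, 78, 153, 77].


μ = 134, σ = 55.7904
z = (153 - 134)/55.7904 = 0.3406

0.3406


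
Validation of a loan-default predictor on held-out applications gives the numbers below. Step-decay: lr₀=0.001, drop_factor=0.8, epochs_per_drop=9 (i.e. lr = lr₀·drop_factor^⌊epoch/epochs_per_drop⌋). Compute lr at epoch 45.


n_drops = ⌊45/9⌋ = 5
lr = 0.001·0.8^5 = 0.001·0.32768 = 0.00032768

0.00032768


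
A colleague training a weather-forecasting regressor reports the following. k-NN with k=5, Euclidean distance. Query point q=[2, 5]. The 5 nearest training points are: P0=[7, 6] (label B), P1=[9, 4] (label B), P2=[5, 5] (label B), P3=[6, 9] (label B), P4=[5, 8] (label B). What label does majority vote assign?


d(q,P0) = 5.099  (label B)
d(q,P1) = 7.0711  (label B)
d(q,P2) = 3.0  (label B)
d(q,P3) = 5.6569  (label B)
d(q,P4) = 4.2426  (label B)
Votes: A=0, B=5
Majority → B

B


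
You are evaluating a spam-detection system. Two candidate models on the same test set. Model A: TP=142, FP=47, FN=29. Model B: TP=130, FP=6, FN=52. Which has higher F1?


Model A: P=142/189=0.7513, R=142/171=0.8304, F1=2PR/(P+R)=2TP/(2TP+FP+FN)=284/360=0.7889
Model B: P=130/136=0.9559, R=130/182=0.7143, F1=2PR/(P+R)=2TP/(2TP+FP+FN)=260/318=0.8176
0.7889 < 0.8176 → Model B

Model B


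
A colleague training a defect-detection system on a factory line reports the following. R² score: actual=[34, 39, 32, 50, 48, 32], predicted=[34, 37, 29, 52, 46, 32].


ȳ = 39.1667
SS_res = Σ(y-ŷ)² = 21
SS_tot = Σ(y-ȳ)² = 324.83
R² = 1 - SS_res/SS_tot = 1 - 0.0646 = 0.9354

0.9354


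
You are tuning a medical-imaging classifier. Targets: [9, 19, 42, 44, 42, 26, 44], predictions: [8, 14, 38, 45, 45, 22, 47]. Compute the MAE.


Absolute errors: |9-8|=1, |19-14|=5, |42-38|=4, |44-45|=1, |42-45|=3, |26-22|=4, |44-47|=3
Sum = 21
MAE = 21/7 = 3

3


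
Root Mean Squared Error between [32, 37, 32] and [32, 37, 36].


MSE = 16/3 = 5.3333
RMSE = √(16/3) = 2.3094

2.3094


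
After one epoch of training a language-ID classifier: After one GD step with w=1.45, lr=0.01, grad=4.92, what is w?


w_new = w - α·∇
= 1.45 - 0.01·4.92
= 1.45 - 0.0492
= 1.4008

1.4008


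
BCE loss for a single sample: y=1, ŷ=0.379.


BCE = -[y·ln(p) + (1-y)·ln(1-p)]
= -1·ln(0.379) - 0
= -ln(0.379) = 0.9702

0.9702


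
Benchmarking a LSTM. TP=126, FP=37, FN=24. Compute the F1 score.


Precision = 126/163 = 0.773
Recall = 126/150 = 0.84
F1 = 2·P·R/(P+R) = 2·TP/(2·TP+FP+FN) = 252/(252+37+24) = 252/313 = 0.8051

0.8051


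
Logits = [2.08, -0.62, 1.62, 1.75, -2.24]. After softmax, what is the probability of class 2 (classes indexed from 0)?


Exponentials: e^2.08=8.0045, e^-0.62=0.5379, e^1.62=5.0531, e^1.75=5.7546, e^-2.24=0.1065
Sum = 19.4566
Softmax = [0.4114, 0.0276, 0.2597, 0.2958, 0.0055]
p[2] = 5.0531/19.4566 = 0.2597

0.2597


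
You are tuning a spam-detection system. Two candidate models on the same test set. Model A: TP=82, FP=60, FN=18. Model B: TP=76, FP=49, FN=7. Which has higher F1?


Model A: P=82/142=0.5775, R=82/100=0.82, F1=2PR/(P+R)=2TP/(2TP+FP+FN)=164/242=0.6777
Model B: P=76/125=0.608, R=76/83=0.9157, F1=2PR/(P+R)=2TP/(2TP+FP+FN)=152/208=0.7308
0.6777 < 0.7308 → Model B

Model B


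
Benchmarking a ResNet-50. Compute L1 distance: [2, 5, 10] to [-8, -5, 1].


d = |2+ 8| + |5+ 5| + |10-1|
  = 10 + 10 + 9
  = 29

29


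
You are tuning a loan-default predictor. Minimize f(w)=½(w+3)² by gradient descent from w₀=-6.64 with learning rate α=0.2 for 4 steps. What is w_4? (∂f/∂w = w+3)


step 1: grad = -6.64+3 = -3.64; w = -6.64 - 0.2·(-3.64) = -5.912
step 2: grad = -5.912+3 = -2.912; w = -5.912 - 0.2·(-2.912) = -5.3296
step 3: grad = -5.3296+3 = -2.3296; w = -5.3296 - 0.2·(-2.3296) = -4.86368
step 4: grad = -4.86368+3 = -1.86368; w = -4.86368 - 0.2·(-1.86368) = -4.490944

-4.490944


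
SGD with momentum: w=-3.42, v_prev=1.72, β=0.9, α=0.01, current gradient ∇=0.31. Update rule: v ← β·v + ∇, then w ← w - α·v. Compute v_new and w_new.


v_new = 0.9·1.72 + 0.31 = 1.548 + 0.31 = 1.858
w_new = -3.42 - 0.01·1.858 = -3.42 - 0.01858 = -3.43858

v_new=1.858, w_new=-3.43858


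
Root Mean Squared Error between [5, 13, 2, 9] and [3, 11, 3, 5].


MSE = 25/4 = 6.25
RMSE = √(25/4) = 2.5

2.5


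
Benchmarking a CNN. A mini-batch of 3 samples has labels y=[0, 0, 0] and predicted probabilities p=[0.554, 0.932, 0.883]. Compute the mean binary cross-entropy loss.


L[0] = -ln(1-0.554) = -ln(0.446) = 0.8074
L[1] = -ln(1-0.932) = -ln(0.068) = 2.6882
L[2] = -ln(1-0.883) = -ln(0.117) = 2.1456
mean = (0.8074 + 2.6882 + 2.1456)/3 = 1.8804

1.8804


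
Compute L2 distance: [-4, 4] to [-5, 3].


d = √((-4+ 5)² + (4-3)²)
  = √(1 + 1)
  = √2 = 1.4142

1.4142


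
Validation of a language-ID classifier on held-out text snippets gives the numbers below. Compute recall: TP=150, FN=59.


Recall = TP/(TP+FN)
= 150/(150+59)
= 150/209 = 71.77%

71.77%


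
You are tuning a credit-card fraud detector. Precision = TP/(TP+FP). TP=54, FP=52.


Precision = TP/(TP+FP)
= 54/(54+52)
= 54/106 = 50.94%

50.94%


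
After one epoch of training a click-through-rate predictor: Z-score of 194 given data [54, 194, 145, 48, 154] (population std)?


μ = 119, σ = 57.9517
z = (194 - 119)/57.9517 = 1.2942

1.2942


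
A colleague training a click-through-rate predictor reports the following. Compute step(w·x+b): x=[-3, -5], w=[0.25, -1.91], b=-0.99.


z = (-3)·(0.25) + (-5)·(-1.91) - 0.99
  = 7.81
step(z) = 1 (z≥0)

1


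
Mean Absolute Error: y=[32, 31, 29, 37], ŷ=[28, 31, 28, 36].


Absolute errors: |32-28|=4, |31-31|=0, |29-28|=1, |37-36|=1
Sum = 6
MAE = 6/4 = 3/2

3/2


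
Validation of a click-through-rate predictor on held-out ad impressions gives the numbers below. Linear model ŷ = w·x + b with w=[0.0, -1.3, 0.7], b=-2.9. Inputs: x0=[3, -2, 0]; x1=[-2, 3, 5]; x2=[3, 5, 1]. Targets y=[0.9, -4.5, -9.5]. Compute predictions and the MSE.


ŷ0 = (0.0)·(3) + (-1.3)·(-2) + (0.7)·(0) - 2.9 = -0.3
ŷ1 = (0.0)·(-2) + (-1.3)·(3) + (0.7)·(5) - 2.9 = -3.3
ŷ2 = (0.0)·(3) + (-1.3)·(5) + (0.7)·(1) - 2.9 = -8.7
errors² = [1.44, 1.44, 0.64]
MSE = 3.5200/3 = 1.1733

1.1733


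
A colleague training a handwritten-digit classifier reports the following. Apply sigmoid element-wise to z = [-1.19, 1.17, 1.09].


σ(-1.19) = 1/(1+e^1.19) = 0.2333
σ(1.17) = 1/(1+e^-1.17) = 0.7631
σ(1.09) = 1/(1+e^-1.09) = 0.7484
result = [0.2333, 0.7631, 0.7484]

[0.2333, 0.7631, 0.7484]


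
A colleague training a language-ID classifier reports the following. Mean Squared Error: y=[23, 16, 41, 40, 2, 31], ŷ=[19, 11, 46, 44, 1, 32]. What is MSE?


Squared errors: (23-19)²=16, (16-11)²=25, (41-46)²=25, (40-44)²=16, (2-1)²=1, (31-32)²=1
Sum = 84
MSE = 84/6 = 14

14


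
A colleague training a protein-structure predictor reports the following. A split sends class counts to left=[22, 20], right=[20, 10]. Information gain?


Parent = [42, 30], H_parent = 0.9799
H_left = 0.9984 (n=42), H_right = 0.9183 (n=30)
H_children = (42/72)·0.9984 + (30/72)·0.9183 = 0.965
IG = 0.9799 - 0.965 = 0.0149

0.0149


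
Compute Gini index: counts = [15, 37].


Probabilities: [15/52, 37/52] ≈ [0.2885, 0.7115]
Σpᵢ² = (225 + 1369)/52² = 1594/2704
Gini = 1 - Σpᵢ² = 1 - 1594/2704 = 0.4105

0.4105


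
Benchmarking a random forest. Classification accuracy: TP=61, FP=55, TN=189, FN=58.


Accuracy = (TP+TN)/(TP+TN+FP+FN)
= (61+189)/(363)
= 250/363 = 68.87%

68.87%


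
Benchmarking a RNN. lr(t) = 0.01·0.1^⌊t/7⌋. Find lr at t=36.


n_drops = ⌊36/7⌋ = 5
lr = 0.01·0.1^5 = 0.01·0.00001 = 0.0000001

0.0000001


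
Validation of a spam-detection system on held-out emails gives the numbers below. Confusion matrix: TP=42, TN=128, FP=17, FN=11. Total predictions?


Total = TP + TN + FP + FN
= 42 + 128 + 17 + 11
= 198
(Predicted positive: 59, predicted negative: 139)

198


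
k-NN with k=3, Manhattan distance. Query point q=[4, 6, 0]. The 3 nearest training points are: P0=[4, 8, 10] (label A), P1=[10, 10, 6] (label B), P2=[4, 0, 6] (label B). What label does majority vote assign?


d(q,P0) = 12  (label A)
d(q,P1) = 16  (label B)
d(q,P2) = 12  (label B)
Votes: A=1, B=2
Majority → B

B


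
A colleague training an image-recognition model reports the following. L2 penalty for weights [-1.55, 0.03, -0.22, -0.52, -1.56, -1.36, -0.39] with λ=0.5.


‖w‖₂² = (-1.55)² + (0.03)² + (-0.22)² + (-0.52)² + (-1.56)² + (-1.36)² + (-0.39)²
     = 2.4025 + 0.0009 + 0.0484 + 0.2704 + 2.4336 + 1.8496 + 0.1521
     = 7.1575
λ·‖w‖₂² = 0.5·7.1575 = 3.57875

3.57875


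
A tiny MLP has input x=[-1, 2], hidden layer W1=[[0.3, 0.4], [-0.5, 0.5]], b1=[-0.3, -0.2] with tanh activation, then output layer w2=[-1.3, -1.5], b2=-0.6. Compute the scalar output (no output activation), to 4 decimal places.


z1[0] = (0.3)·(-1) + (0.4)·(2) - 0.3 = 0.2
z1[1] = (-0.5)·(-1) + (0.5)·(2) - 0.2 = 1.3
h = tanh(z1) = [0.1974, 0.8617]
output = (-1.3)·(0.1974) + (-1.5)·(0.8617) - 0.6 = -2.1492

-2.1492


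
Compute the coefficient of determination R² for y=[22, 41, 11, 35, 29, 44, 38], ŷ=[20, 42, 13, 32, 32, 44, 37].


ȳ = 31.4286
SS_res = Σ(y-ŷ)² = 28
SS_tot = Σ(y-ȳ)² = 817.71
R² = 1 - SS_res/SS_tot = 1 - 0.0342 = 0.9658

0.9658


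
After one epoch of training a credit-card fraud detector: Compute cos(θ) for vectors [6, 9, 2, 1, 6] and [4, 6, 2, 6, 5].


A·B = 6·4 + 9·6 + 2·2 + 1·6 + 6·5 = 118
‖A‖ = √158 = 12.5698, ‖B‖ = √117 = 10.8167
cos = 118/(√158·√117) = 118/√18486 = 0.8679

0.8679


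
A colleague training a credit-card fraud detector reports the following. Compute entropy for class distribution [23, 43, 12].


Probabilities: [23/78, 43/78, 12/78] ≈ [0.2949, 0.5513, 0.1538]
H = -((23/78)·log₂(23/78) + (43/78)·log₂(43/78) + (12/78)·log₂(12/78))
  = 1.4086 bits

1.4086 bits


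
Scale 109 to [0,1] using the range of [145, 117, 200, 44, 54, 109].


min=44, max=200
(109-44)/(200-44) = 65/156 = 0.4167

0.4167


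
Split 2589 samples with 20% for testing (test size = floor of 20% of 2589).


Test = ⌊2589·20/100⌋ = 517
Train = 2589 - 517 = 2072

Train: 2072, Test: 517


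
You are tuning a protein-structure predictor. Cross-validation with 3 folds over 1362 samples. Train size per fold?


Fold size = 1362/3 = 454
Training per fold = 1362 - 454 = 908

908


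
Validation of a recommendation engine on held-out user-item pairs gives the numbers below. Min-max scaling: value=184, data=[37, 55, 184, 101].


min=37, max=184
(184-37)/(184-37) = 147/147 = 1.0

1.0


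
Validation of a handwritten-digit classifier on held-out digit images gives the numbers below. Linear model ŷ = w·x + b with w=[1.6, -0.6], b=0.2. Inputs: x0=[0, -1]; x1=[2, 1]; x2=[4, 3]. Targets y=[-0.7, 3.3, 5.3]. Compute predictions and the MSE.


ŷ0 = (1.6)·(0) + (-0.6)·(-1) + 0.2 = 0.8
ŷ1 = (1.6)·(2) + (-0.6)·(1) + 0.2 = 2.8
ŷ2 = (1.6)·(4) + (-0.6)·(3) + 0.2 = 4.8
errors² = [2.25, 0.25, 0.25]
MSE = 2.7500/3 = 0.9167

0.9167


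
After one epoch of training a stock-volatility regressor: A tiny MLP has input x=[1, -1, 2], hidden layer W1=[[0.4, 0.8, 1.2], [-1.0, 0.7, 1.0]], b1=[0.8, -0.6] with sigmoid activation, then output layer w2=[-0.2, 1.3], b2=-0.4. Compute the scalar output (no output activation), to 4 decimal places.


z1[0] = (0.4)·(1) + (0.8)·(-1) + (1.2)·(2) + 0.8 = 2.8
z1[1] = (-1.0)·(1) + (0.7)·(-1) + (1.0)·(2) - 0.6 = -0.3
h = sigmoid(z1) = [0.9427, 0.4256]
output = (-0.2)·(0.9427) + (1.3)·(0.4256) - 0.4 = -0.0353

-0.0353


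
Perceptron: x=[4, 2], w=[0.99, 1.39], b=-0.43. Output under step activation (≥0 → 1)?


z = (4)·(0.99) + (2)·(1.39) - 0.43
  = 6.31
step(z) = 1 (z≥0)

1


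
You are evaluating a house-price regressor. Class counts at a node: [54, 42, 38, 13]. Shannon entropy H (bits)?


Probabilities: [54/147, 42/147, 38/147, 13/147] ≈ [0.3673, 0.2857, 0.2585, 0.0884]
H = -((54/147)·log₂(54/147) + (42/147)·log₂(42/147) + (38/147)·log₂(38/147) + (13/147)·log₂(13/147))
  = 1.8611 bits

1.8611 bits


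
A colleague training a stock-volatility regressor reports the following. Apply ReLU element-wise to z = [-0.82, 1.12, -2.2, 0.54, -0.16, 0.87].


ReLU(-0.82) = max(0, -0.82) = 0.0
ReLU(1.12) = max(0, 1.12) = 1.12
ReLU(-2.2) = max(0, -2.2) = 0.0
ReLU(0.54) = max(0, 0.54) = 0.54
ReLU(-0.16) = max(0, -0.16) = 0.0
ReLU(0.87) = max(0, 0.87) = 0.87
result = [0.0, 1.12, 0.0, 0.54, 0.0, 0.87]

[0.0, 1.12, 0.0, 0.54, 0.0, 0.87]


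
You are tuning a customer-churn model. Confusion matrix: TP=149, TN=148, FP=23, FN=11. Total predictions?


Total = TP + TN + FP + FN
= 149 + 148 + 23 + 11
= 331
(Predicted positive: 172, predicted negative: 159)

331
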